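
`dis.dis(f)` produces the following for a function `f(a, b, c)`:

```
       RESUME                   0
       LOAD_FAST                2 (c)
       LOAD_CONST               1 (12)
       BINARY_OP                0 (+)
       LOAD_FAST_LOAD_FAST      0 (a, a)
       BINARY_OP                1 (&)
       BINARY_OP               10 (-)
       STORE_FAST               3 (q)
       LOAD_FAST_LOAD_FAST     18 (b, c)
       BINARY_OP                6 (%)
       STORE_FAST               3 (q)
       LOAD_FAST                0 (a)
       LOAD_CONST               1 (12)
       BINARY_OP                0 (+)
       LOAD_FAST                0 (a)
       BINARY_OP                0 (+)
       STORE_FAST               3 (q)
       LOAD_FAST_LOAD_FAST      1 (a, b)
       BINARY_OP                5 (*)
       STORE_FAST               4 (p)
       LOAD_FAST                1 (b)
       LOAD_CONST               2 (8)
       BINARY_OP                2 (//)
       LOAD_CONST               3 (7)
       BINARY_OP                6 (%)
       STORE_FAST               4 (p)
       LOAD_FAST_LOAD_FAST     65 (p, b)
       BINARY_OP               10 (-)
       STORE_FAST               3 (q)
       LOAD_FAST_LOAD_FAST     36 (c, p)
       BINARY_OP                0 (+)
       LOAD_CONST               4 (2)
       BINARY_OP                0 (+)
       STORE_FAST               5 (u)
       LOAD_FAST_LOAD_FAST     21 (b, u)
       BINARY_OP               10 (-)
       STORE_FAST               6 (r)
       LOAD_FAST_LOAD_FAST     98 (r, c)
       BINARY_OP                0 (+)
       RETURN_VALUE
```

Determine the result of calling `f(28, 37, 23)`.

LOAD_FAST c → push 23. Stack: [23]
LOAD_CONST → push 12. Stack: [23, 12]
BINARY_OP + → 23 + 12 = 35. Stack: [35]
LOAD_FAST_LOAD_FAST a,a → push 28,28. Stack: [35, 28, 28]
BINARY_OP & → 28 & 28 = 28. Stack: [35, 28]
BINARY_OP - → 35 - 28 = 7. Stack: [7]
STORE_FAST q → q=7. Stack: []
LOAD_FAST_LOAD_FAST b,c → push 37,23. Stack: [37, 23]
BINARY_OP % → 37 % 23 = 14. Stack: [14]
STORE_FAST q → q=14. Stack: []
LOAD_FAST a → push 28. Stack: [28]
LOAD_CONST → push 12. Stack: [28, 12]
BINARY_OP + → 28 + 12 = 40. Stack: [40]
LOAD_FAST a → push 28. Stack: [40, 28]
BINARY_OP + → 40 + 28 = 68. Stack: [68]
STORE_FAST q → q=68. Stack: []
LOAD_FAST_LOAD_FAST a,b → push 28,37. Stack: [28, 37]
BINARY_OP * → 28 * 37 = 1036. Stack: [1036]
STORE_FAST p → p=1036. Stack: []
LOAD_FAST b → push 37. Stack: [37]
LOAD_CONST → push 8. Stack: [37, 8]
BINARY_OP // → 37 // 8 = 4. Stack: [4]
LOAD_CONST → push 7. Stack: [4, 7]
BINARY_OP % → 4 % 7 = 4. Stack: [4]
STORE_FAST p → p=4. Stack: []
LOAD_FAST_LOAD_FAST p,b → push 4,37. Stack: [4, 37]
BINARY_OP - → 4 - 37 = -33. Stack: [-33]
STORE_FAST q → q=-33. Stack: []
LOAD_FAST_LOAD_FAST c,p → push 23,4. Stack: [23, 4]
BINARY_OP + → 23 + 4 = 27. Stack: [27]
LOAD_CONST → push 2. Stack: [27, 2]
BINARY_OP + → 27 + 2 = 29. Stack: [29]
STORE_FAST u → u=29. Stack: []
LOAD_FAST_LOAD_FAST b,u → push 37,29. Stack: [37, 29]
BINARY_OP - → 37 - 29 = 8. Stack: [8]
STORE_FAST r → r=8. Stack: []
LOAD_FAST_LOAD_FAST r,c → push 8,23. Stack: [8, 23]
BINARY_OP + → 8 + 23 = 31. Stack: [31]
RETURN_VALUE → return 31.

31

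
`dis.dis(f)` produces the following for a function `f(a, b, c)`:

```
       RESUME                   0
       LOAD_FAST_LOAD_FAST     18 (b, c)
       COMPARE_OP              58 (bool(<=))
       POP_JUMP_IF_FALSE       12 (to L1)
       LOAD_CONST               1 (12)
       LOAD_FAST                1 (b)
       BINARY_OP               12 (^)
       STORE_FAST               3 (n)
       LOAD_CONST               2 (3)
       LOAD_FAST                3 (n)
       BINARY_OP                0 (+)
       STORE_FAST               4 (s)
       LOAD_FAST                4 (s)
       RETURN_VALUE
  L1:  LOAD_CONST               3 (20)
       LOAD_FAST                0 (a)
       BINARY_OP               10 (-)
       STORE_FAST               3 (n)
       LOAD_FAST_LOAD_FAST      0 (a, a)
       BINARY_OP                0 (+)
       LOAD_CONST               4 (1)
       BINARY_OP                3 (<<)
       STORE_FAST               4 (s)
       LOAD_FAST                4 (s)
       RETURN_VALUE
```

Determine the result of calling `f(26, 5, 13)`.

12

LOAD_FAST_LOAD_FAST b,c → push 5,13. Stack: [5, 13]
COMPARE_OP bool(<=) → 5 vs 13 = True. Stack: [True]
POP_JUMP_IF_FALSE → pop True; no jump. Stack: []
LOAD_CONST → push 12. Stack: [12]
LOAD_FAST b → push 5. Stack: [12, 5]
BINARY_OP ^ → 12 ^ 5 = 9. Stack: [9]
STORE_FAST n → n=9. Stack: []
LOAD_CONST → push 3. Stack: [3]
LOAD_FAST n → push 9. Stack: [3, 9]
BINARY_OP + → 3 + 9 = 12. Stack: [12]
STORE_FAST s → s=12. Stack: []
LOAD_FAST s → push 12. Stack: [12]
RETURN_VALUE → return 12.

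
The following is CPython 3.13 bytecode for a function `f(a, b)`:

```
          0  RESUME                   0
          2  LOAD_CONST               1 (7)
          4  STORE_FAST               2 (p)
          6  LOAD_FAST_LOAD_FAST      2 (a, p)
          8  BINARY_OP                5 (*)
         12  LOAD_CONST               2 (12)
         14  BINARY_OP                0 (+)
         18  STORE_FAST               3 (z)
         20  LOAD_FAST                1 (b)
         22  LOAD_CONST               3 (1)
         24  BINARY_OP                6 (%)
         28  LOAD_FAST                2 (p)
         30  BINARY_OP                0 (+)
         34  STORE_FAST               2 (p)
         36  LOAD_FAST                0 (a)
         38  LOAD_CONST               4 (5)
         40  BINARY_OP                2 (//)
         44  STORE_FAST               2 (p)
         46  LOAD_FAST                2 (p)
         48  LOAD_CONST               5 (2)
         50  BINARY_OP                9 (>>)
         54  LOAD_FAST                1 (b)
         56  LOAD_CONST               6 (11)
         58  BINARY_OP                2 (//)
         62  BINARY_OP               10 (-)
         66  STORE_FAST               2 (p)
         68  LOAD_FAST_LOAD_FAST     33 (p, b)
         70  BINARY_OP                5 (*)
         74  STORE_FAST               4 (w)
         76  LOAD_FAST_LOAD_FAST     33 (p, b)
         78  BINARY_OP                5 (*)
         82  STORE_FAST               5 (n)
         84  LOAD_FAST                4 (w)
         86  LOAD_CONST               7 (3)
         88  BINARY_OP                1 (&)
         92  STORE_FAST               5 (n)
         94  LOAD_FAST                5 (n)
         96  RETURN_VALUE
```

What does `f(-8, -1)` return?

0

LOAD_CONST → push 7. Stack: [7]
STORE_FAST p → p=7. Stack: []
LOAD_FAST_LOAD_FAST a,p → push -8,7. Stack: [-8, 7]
BINARY_OP * → -8 * 7 = -56. Stack: [-56]
LOAD_CONST → push 12. Stack: [-56, 12]
BINARY_OP + → -56 + 12 = -44. Stack: [-44]
STORE_FAST z → z=-44. Stack: []
LOAD_FAST b → push -1. Stack: [-1]
LOAD_CONST → push 1. Stack: [-1, 1]
BINARY_OP % → -1 % 1 = 0. Stack: [0]
LOAD_FAST p → push 7. Stack: [0, 7]
BINARY_OP + → 0 + 7 = 7. Stack: [7]
STORE_FAST p → p=7. Stack: []
LOAD_FAST a → push -8. Stack: [-8]
LOAD_CONST → push 5. Stack: [-8, 5]
BINARY_OP // → -8 // 5 = -2. Stack: [-2]
STORE_FAST p → p=-2. Stack: []
LOAD_FAST p → push -2. Stack: [-2]
LOAD_CONST → push 2. Stack: [-2, 2]
BINARY_OP >> → -2 >> 2 = -1. Stack: [-1]
LOAD_FAST b → push -1. Stack: [-1, -1]
LOAD_CONST → push 11. Stack: [-1, -1, 11]
BINARY_OP // → -1 // 11 = -1. Stack: [-1, -1]
BINARY_OP - → -1 - -1 = 0. Stack: [0]
STORE_FAST p → p=0. Stack: []
LOAD_FAST_LOAD_FAST p,b → push 0,-1. Stack: [0, -1]
BINARY_OP * → 0 * -1 = 0. Stack: [0]
STORE_FAST w → w=0. Stack: []
LOAD_FAST_LOAD_FAST p,b → push 0,-1. Stack: [0, -1]
BINARY_OP * → 0 * -1 = 0. Stack: [0]
STORE_FAST n → n=0. Stack: []
LOAD_FAST w → push 0. Stack: [0]
LOAD_CONST → push 3. Stack: [0, 3]
BINARY_OP & → 0 & 3 = 0. Stack: [0]
STORE_FAST n → n=0. Stack: []
LOAD_FAST n → push 0. Stack: [0]
RETURN_VALUE → return 0.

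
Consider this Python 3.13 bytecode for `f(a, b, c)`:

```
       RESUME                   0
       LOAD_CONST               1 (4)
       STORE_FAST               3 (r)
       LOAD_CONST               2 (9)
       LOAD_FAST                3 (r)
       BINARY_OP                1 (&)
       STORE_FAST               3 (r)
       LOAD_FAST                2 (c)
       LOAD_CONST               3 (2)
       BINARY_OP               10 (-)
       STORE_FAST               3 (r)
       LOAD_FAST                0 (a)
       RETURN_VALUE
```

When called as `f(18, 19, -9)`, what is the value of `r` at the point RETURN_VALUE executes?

-11

LOAD_CONST → push 4. Stack: [4]
STORE_FAST r → r=4. Stack: []
LOAD_CONST → push 9. Stack: [9]
LOAD_FAST r → push 4. Stack: [9, 4]
BINARY_OP & → 9 & 4 = 0. Stack: [0]
STORE_FAST r → r=0. Stack: []
LOAD_FAST c → push -9. Stack: [-9]
LOAD_CONST → push 2. Stack: [-9, 2]
BINARY_OP - → -9 - 2 = -11. Stack: [-11]
STORE_FAST r → r=-11. Stack: []
LOAD_FAST a → push 18. Stack: [18]
RETURN_VALUE → return 18.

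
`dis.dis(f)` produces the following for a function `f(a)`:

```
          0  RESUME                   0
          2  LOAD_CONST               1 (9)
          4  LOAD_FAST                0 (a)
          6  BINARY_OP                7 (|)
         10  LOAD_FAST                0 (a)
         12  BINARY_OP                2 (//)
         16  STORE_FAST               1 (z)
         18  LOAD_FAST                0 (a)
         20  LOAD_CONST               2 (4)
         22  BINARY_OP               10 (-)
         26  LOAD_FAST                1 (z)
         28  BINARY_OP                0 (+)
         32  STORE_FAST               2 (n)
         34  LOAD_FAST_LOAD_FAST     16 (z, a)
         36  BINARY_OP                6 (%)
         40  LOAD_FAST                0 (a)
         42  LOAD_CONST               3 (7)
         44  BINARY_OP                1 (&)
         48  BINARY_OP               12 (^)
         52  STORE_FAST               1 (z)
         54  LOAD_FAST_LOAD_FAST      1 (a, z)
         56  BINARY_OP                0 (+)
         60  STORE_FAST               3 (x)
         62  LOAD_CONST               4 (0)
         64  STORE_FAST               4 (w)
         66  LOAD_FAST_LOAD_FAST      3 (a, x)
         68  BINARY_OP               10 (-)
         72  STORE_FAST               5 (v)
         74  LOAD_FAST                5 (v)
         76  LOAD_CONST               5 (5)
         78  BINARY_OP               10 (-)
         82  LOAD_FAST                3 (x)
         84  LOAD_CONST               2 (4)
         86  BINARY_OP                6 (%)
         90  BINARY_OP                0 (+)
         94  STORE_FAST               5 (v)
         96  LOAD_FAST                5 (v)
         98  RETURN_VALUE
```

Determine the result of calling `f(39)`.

-10

LOAD_CONST → push 9. Stack: [9]
LOAD_FAST a → push 39. Stack: [9, 39]
BINARY_OP | → 9 | 39 = 47. Stack: [47]
LOAD_FAST a → push 39. Stack: [47, 39]
BINARY_OP // → 47 // 39 = 1. Stack: [1]
STORE_FAST z → z=1. Stack: []
LOAD_FAST a → push 39. Stack: [39]
LOAD_CONST → push 4. Stack: [39, 4]
BINARY_OP - → 39 - 4 = 35. Stack: [35]
LOAD_FAST z → push 1. Stack: [35, 1]
BINARY_OP + → 35 + 1 = 36. Stack: [36]
STORE_FAST n → n=36. Stack: []
LOAD_FAST_LOAD_FAST z,a → push 1,39. Stack: [1, 39]
BINARY_OP % → 1 % 39 = 1. Stack: [1]
LOAD_FAST a → push 39. Stack: [1, 39]
LOAD_CONST → push 7. Stack: [1, 39, 7]
BINARY_OP & → 39 & 7 = 7. Stack: [1, 7]
BINARY_OP ^ → 1 ^ 7 = 6. Stack: [6]
STORE_FAST z → z=6. Stack: []
LOAD_FAST_LOAD_FAST a,z → push 39,6. Stack: [39, 6]
BINARY_OP + → 39 + 6 = 45. Stack: [45]
STORE_FAST x → x=45. Stack: []
LOAD_CONST → push 0. Stack: [0]
STORE_FAST w → w=0. Stack: []
LOAD_FAST_LOAD_FAST a,x → push 39,45. Stack: [39, 45]
BINARY_OP - → 39 - 45 = -6. Stack: [-6]
STORE_FAST v → v=-6. Stack: []
LOAD_FAST v → push -6. Stack: [-6]
LOAD_CONST → push 5. Stack: [-6, 5]
BINARY_OP - → -6 - 5 = -11. Stack: [-11]
LOAD_FAST x → push 45. Stack: [-11, 45]
LOAD_CONST → push 4. Stack: [-11, 45, 4]
BINARY_OP % → 45 % 4 = 1. Stack: [-11, 1]
BINARY_OP + → -11 + 1 = -10. Stack: [-10]
STORE_FAST v → v=-10. Stack: []
LOAD_FAST v → push -10. Stack: [-10]
RETURN_VALUE → return -10.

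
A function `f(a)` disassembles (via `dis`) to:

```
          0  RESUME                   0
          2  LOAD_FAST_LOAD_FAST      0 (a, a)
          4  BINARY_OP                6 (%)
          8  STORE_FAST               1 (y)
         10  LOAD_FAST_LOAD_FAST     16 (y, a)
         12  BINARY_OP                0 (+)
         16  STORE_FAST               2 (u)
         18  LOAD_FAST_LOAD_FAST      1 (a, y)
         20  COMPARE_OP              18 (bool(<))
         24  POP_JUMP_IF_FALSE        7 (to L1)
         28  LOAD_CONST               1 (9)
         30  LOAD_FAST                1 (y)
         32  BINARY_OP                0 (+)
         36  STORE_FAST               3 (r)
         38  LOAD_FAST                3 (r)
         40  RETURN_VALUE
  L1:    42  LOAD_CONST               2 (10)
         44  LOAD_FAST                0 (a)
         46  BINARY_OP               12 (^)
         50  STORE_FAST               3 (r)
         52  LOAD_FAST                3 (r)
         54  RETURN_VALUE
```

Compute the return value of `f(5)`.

15

LOAD_FAST_LOAD_FAST a,a → push 5,5. Stack: [5, 5]
BINARY_OP % → 5 % 5 = 0. Stack: [0]
STORE_FAST y → y=0. Stack: []
LOAD_FAST_LOAD_FAST y,a → push 0,5. Stack: [0, 5]
BINARY_OP + → 0 + 5 = 5. Stack: [5]
STORE_FAST u → u=5. Stack: []
LOAD_FAST_LOAD_FAST a,y → push 5,0. Stack: [5, 0]
COMPARE_OP bool(<) → 5 vs 0 = False. Stack: [False]
POP_JUMP_IF_FALSE → pop False; jump. Stack: []
LOAD_CONST → push 10. Stack: [10]
LOAD_FAST a → push 5. Stack: [10, 5]
BINARY_OP ^ → 10 ^ 5 = 15. Stack: [15]
STORE_FAST r → r=15. Stack: []
LOAD_FAST r → push 15. Stack: [15]
RETURN_VALUE → return 15.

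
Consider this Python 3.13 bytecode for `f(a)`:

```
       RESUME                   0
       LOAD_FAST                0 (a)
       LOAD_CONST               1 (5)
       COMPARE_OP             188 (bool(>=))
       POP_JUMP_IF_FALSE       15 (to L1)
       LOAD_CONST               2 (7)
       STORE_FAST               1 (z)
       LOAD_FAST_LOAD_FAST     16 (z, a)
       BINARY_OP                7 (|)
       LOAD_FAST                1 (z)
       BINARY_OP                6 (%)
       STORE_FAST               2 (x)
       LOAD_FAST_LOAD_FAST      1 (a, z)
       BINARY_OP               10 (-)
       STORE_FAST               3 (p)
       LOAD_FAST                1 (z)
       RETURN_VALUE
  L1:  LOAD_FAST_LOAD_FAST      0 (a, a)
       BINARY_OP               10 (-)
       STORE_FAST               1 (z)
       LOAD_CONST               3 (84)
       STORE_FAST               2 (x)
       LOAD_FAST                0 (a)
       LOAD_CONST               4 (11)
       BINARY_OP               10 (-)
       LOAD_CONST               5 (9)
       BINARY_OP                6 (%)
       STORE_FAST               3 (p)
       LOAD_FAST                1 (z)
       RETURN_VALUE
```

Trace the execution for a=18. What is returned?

7

LOAD_FAST a → push 18. Stack: [18]
LOAD_CONST → push 5. Stack: [18, 5]
COMPARE_OP bool(>=) → 18 vs 5 = True. Stack: [True]
POP_JUMP_IF_FALSE → pop True; no jump. Stack: []
LOAD_CONST → push 7. Stack: [7]
STORE_FAST z → z=7. Stack: []
LOAD_FAST_LOAD_FAST z,a → push 7,18. Stack: [7, 18]
BINARY_OP | → 7 | 18 = 23. Stack: [23]
LOAD_FAST z → push 7. Stack: [23, 7]
BINARY_OP % → 23 % 7 = 2. Stack: [2]
STORE_FAST x → x=2. Stack: []
LOAD_FAST_LOAD_FAST a,z → push 18,7. Stack: [18, 7]
BINARY_OP - → 18 - 7 = 11. Stack: [11]
STORE_FAST p → p=11. Stack: []
LOAD_FAST z → push 7. Stack: [7]
RETURN_VALUE → return 7.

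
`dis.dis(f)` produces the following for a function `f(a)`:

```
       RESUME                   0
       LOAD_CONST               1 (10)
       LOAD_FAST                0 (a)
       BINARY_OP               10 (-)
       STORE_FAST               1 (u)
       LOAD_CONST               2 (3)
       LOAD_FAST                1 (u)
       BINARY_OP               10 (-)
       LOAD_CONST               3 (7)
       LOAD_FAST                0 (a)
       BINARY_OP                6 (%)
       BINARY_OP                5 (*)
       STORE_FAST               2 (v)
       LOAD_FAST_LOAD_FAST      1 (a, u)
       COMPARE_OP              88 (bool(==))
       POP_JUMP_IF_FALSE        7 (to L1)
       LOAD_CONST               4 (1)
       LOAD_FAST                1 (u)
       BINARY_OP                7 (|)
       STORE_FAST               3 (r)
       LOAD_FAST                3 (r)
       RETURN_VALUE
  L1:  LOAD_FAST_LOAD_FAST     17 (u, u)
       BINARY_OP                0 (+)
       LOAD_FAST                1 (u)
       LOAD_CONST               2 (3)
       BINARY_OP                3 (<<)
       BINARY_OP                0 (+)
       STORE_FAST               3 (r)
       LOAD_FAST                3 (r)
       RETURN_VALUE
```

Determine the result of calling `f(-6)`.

LOAD_CONST → push 10. Stack: [10]
LOAD_FAST a → push -6. Stack: [10, -6]
BINARY_OP - → 10 - -6 = 16. Stack: [16]
STORE_FAST u → u=16. Stack: []
LOAD_CONST → push 3. Stack: [3]
LOAD_FAST u → push 16. Stack: [3, 16]
BINARY_OP - → 3 - 16 = -13. Stack: [-13]
LOAD_CONST → push 7. Stack: [-13, 7]
LOAD_FAST a → push -6. Stack: [-13, 7, -6]
BINARY_OP % → 7 % -6 = -5. Stack: [-13, -5]
BINARY_OP * → -13 * -5 = 65. Stack: [65]
STORE_FAST v → v=65. Stack: []
LOAD_FAST_LOAD_FAST a,u → push -6,16. Stack: [-6, 16]
COMPARE_OP bool(==) → -6 vs 16 = False. Stack: [False]
POP_JUMP_IF_FALSE → pop False; jump. Stack: []
LOAD_FAST_LOAD_FAST u,u → push 16,16. Stack: [16, 16]
BINARY_OP + → 16 + 16 = 32. Stack: [32]
LOAD_FAST u → push 16. Stack: [32, 16]
LOAD_CONST → push 3. Stack: [32, 16, 3]
BINARY_OP << → 16 << 3 = 128. Stack: [32, 128]
BINARY_OP + → 32 + 128 = 160. Stack: [160]
STORE_FAST r → r=160. Stack: []
LOAD_FAST r → push 160. Stack: [160]
RETURN_VALUE → return 160.

160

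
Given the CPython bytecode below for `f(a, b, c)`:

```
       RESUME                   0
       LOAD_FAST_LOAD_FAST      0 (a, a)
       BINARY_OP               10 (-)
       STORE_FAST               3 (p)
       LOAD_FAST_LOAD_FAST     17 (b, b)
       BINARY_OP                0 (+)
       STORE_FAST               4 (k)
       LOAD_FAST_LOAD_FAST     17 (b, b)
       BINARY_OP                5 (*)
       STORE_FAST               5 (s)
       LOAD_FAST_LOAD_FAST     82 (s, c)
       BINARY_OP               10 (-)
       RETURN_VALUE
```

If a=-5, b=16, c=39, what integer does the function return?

LOAD_FAST_LOAD_FAST a,a → push -5,-5. Stack: [-5, -5]
BINARY_OP - → -5 - -5 = 0. Stack: [0]
STORE_FAST p → p=0. Stack: []
LOAD_FAST_LOAD_FAST b,b → push 16,16. Stack: [16, 16]
BINARY_OP + → 16 + 16 = 32. Stack: [32]
STORE_FAST k → k=32. Stack: []
LOAD_FAST_LOAD_FAST b,b → push 16,16. Stack: [16, 16]
BINARY_OP * → 16 * 16 = 256. Stack: [256]
STORE_FAST s → s=256. Stack: []
LOAD_FAST_LOAD_FAST s,c → push 256,39. Stack: [256, 39]
BINARY_OP - → 256 - 39 = 217. Stack: [217]
RETURN_VALUE → return 217.

217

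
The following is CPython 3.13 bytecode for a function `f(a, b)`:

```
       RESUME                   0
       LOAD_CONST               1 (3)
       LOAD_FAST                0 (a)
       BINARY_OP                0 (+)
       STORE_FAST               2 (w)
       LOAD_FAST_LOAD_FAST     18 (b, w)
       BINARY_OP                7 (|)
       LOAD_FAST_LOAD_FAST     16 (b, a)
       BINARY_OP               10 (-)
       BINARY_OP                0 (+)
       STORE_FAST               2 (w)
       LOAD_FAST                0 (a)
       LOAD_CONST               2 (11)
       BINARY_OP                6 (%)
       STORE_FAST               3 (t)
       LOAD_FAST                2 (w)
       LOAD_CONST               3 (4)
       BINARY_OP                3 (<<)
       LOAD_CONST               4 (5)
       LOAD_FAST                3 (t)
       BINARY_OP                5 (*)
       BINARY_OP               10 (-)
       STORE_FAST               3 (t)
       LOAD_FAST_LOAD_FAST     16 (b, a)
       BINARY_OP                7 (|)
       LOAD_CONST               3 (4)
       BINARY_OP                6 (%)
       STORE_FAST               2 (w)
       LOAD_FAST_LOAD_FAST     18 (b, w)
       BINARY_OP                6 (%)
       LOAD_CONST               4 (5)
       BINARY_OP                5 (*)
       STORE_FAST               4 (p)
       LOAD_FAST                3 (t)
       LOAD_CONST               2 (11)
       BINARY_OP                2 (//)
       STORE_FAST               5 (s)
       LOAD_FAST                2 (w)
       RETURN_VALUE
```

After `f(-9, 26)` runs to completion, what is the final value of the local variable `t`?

LOAD_CONST → push 3. Stack: [3]
LOAD_FAST a → push -9. Stack: [3, -9]
BINARY_OP + → 3 + -9 = -6. Stack: [-6]
STORE_FAST w → w=-6. Stack: []
LOAD_FAST_LOAD_FAST b,w → push 26,-6. Stack: [26, -6]
BINARY_OP | → 26 | -6 = -6. Stack: [-6]
LOAD_FAST_LOAD_FAST b,a → push 26,-9. Stack: [-6, 26, -9]
BINARY_OP - → 26 - -9 = 35. Stack: [-6, 35]
BINARY_OP + → -6 + 35 = 29. Stack: [29]
STORE_FAST w → w=29. Stack: []
LOAD_FAST a → push -9. Stack: [-9]
LOAD_CONST → push 11. Stack: [-9, 11]
BINARY_OP % → -9 % 11 = 2. Stack: [2]
STORE_FAST t → t=2. Stack: []
LOAD_FAST w → push 29. Stack: [29]
LOAD_CONST → push 4. Stack: [29, 4]
BINARY_OP << → 29 << 4 = 464. Stack: [464]
LOAD_CONST → push 5. Stack: [464, 5]
LOAD_FAST t → push 2. Stack: [464, 5, 2]
BINARY_OP * → 5 * 2 = 10. Stack: [464, 10]
BINARY_OP - → 464 - 10 = 454. Stack: [454]
STORE_FAST t → t=454. Stack: []
LOAD_FAST_LOAD_FAST b,a → push 26,-9. Stack: [26, -9]
BINARY_OP | → 26 | -9 = -1. Stack: [-1]
LOAD_CONST → push 4. Stack: [-1, 4]
BINARY_OP % → -1 % 4 = 3. Stack: [3]
STORE_FAST w → w=3. Stack: []
LOAD_FAST_LOAD_FAST b,w → push 26,3. Stack: [26, 3]
BINARY_OP % → 26 % 3 = 2. Stack: [2]
LOAD_CONST → push 5. Stack: [2, 5]
BINARY_OP * → 2 * 5 = 10. Stack: [10]
STORE_FAST p → p=10. Stack: []
LOAD_FAST t → push 454. Stack: [454]
LOAD_CONST → push 11. Stack: [454, 11]
BINARY_OP // → 454 // 11 = 41. Stack: [41]
STORE_FAST s → s=41. Stack: []
LOAD_FAST w → push 3. Stack: [3]
RETURN_VALUE → return 3.

454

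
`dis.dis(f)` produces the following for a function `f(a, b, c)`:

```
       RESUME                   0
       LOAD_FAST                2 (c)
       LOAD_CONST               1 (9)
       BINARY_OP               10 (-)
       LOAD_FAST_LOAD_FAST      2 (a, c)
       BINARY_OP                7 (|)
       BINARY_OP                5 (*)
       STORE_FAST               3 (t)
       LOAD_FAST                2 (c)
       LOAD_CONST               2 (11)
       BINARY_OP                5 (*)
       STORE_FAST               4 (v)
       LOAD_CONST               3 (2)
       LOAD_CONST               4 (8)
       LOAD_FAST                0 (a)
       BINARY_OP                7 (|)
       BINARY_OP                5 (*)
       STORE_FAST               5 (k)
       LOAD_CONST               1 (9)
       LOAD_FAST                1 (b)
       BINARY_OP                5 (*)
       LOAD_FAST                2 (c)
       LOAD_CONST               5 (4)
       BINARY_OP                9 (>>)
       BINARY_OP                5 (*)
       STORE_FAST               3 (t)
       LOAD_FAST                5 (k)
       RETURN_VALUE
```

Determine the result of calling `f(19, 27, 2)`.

54

LOAD_FAST c → push 2. Stack: [2]
LOAD_CONST → push 9. Stack: [2, 9]
BINARY_OP - → 2 - 9 = -7. Stack: [-7]
LOAD_FAST_LOAD_FAST a,c → push 19,2. Stack: [-7, 19, 2]
BINARY_OP | → 19 | 2 = 19. Stack: [-7, 19]
BINARY_OP * → -7 * 19 = -133. Stack: [-133]
STORE_FAST t → t=-133. Stack: []
LOAD_FAST c → push 2. Stack: [2]
LOAD_CONST → push 11. Stack: [2, 11]
BINARY_OP * → 2 * 11 = 22. Stack: [22]
STORE_FAST v → v=22. Stack: []
LOAD_CONST → push 2. Stack: [2]
LOAD_CONST → push 8. Stack: [2, 8]
LOAD_FAST a → push 19. Stack: [2, 8, 19]
BINARY_OP | → 8 | 19 = 27. Stack: [2, 27]
BINARY_OP * → 2 * 27 = 54. Stack: [54]
STORE_FAST k → k=54. Stack: []
LOAD_CONST → push 9. Stack: [9]
LOAD_FAST b → push 27. Stack: [9, 27]
BINARY_OP * → 9 * 27 = 243. Stack: [243]
LOAD_FAST c → push 2. Stack: [243, 2]
LOAD_CONST → push 4. Stack: [243, 2, 4]
BINARY_OP >> → 2 >> 4 = 0. Stack: [243, 0]
BINARY_OP * → 243 * 0 = 0. Stack: [0]
STORE_FAST t → t=0. Stack: []
LOAD_FAST k → push 54. Stack: [54]
RETURN_VALUE → return 54.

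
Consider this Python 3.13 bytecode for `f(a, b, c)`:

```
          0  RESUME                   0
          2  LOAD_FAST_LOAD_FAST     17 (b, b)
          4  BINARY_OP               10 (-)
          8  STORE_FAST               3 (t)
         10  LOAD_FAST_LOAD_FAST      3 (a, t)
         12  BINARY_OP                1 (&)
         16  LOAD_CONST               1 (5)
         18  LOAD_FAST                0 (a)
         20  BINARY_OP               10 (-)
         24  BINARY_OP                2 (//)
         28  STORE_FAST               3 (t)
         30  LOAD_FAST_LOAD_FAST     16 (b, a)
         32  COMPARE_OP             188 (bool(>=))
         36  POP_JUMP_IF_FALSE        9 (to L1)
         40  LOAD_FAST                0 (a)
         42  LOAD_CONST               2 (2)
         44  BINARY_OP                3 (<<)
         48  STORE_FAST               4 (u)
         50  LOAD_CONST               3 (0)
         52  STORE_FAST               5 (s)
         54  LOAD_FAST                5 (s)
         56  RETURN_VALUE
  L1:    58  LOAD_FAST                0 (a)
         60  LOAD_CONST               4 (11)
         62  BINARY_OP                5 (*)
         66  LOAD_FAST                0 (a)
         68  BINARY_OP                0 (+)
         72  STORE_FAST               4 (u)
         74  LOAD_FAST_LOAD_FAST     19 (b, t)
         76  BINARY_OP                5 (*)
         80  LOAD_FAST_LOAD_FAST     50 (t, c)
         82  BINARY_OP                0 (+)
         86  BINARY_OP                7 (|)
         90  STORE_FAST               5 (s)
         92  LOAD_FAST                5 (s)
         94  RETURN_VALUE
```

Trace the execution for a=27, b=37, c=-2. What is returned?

0

LOAD_FAST_LOAD_FAST b,b → push 37,37. Stack: [37, 37]
BINARY_OP - → 37 - 37 = 0. Stack: [0]
STORE_FAST t → t=0. Stack: []
LOAD_FAST_LOAD_FAST a,t → push 27,0. Stack: [27, 0]
BINARY_OP & → 27 & 0 = 0. Stack: [0]
LOAD_CONST → push 5. Stack: [0, 5]
LOAD_FAST a → push 27. Stack: [0, 5, 27]
BINARY_OP - → 5 - 27 = -22. Stack: [0, -22]
BINARY_OP // → 0 // -22 = 0. Stack: [0]
STORE_FAST t → t=0. Stack: []
LOAD_FAST_LOAD_FAST b,a → push 37,27. Stack: [37, 27]
COMPARE_OP bool(>=) → 37 vs 27 = True. Stack: [True]
POP_JUMP_IF_FALSE → pop True; no jump. Stack: []
LOAD_FAST a → push 27. Stack: [27]
LOAD_CONST → push 2. Stack: [27, 2]
BINARY_OP << → 27 << 2 = 108. Stack: [108]
STORE_FAST u → u=108. Stack: []
LOAD_CONST → push 0. Stack: [0]
STORE_FAST s → s=0. Stack: []
LOAD_FAST s → push 0. Stack: [0]
RETURN_VALUE → return 0.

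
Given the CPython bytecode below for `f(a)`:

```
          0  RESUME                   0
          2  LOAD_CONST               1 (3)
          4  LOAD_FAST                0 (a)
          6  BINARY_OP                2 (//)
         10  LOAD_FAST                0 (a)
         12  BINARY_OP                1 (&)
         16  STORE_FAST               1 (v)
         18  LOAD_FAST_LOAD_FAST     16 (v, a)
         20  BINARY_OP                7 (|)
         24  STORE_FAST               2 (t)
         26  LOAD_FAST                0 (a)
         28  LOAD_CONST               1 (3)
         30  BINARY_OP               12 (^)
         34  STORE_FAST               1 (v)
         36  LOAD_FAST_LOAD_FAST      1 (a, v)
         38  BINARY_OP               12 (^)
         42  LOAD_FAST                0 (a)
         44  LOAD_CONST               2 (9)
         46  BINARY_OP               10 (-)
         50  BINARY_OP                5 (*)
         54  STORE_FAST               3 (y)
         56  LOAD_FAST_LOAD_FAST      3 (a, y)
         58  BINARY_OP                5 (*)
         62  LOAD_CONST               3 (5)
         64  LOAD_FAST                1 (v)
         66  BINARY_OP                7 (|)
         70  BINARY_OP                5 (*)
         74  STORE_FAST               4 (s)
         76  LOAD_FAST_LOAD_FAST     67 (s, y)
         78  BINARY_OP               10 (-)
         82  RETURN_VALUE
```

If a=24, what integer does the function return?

LOAD_CONST → push 3. Stack: [3]
LOAD_FAST a → push 24. Stack: [3, 24]
BINARY_OP // → 3 // 24 = 0. Stack: [0]
LOAD_FAST a → push 24. Stack: [0, 24]
BINARY_OP & → 0 & 24 = 0. Stack: [0]
STORE_FAST v → v=0. Stack: []
LOAD_FAST_LOAD_FAST v,a → push 0,24. Stack: [0, 24]
BINARY_OP | → 0 | 24 = 24. Stack: [24]
STORE_FAST t → t=24. Stack: []
LOAD_FAST a → push 24. Stack: [24]
LOAD_CONST → push 3. Stack: [24, 3]
BINARY_OP ^ → 24 ^ 3 = 27. Stack: [27]
STORE_FAST v → v=27. Stack: []
LOAD_FAST_LOAD_FAST a,v → push 24,27. Stack: [24, 27]
BINARY_OP ^ → 24 ^ 27 = 3. Stack: [3]
LOAD_FAST a → push 24. Stack: [3, 24]
LOAD_CONST → push 9. Stack: [3, 24, 9]
BINARY_OP - → 24 - 9 = 15. Stack: [3, 15]
BINARY_OP * → 3 * 15 = 45. Stack: [45]
STORE_FAST y → y=45. Stack: []
LOAD_FAST_LOAD_FAST a,y → push 24,45. Stack: [24, 45]
BINARY_OP * → 24 * 45 = 1080. Stack: [1080]
LOAD_CONST → push 5. Stack: [1080, 5]
LOAD_FAST v → push 27. Stack: [1080, 5, 27]
BINARY_OP | → 5 | 27 = 31. Stack: [1080, 31]
BINARY_OP * → 1080 * 31 = 33480. Stack: [33480]
STORE_FAST s → s=33480. Stack: []
LOAD_FAST_LOAD_FAST s,y → push 33480,45. Stack: [33480, 45]
BINARY_OP - → 33480 - 45 = 33435. Stack: [33435]
RETURN_VALUE → return 33435.

33435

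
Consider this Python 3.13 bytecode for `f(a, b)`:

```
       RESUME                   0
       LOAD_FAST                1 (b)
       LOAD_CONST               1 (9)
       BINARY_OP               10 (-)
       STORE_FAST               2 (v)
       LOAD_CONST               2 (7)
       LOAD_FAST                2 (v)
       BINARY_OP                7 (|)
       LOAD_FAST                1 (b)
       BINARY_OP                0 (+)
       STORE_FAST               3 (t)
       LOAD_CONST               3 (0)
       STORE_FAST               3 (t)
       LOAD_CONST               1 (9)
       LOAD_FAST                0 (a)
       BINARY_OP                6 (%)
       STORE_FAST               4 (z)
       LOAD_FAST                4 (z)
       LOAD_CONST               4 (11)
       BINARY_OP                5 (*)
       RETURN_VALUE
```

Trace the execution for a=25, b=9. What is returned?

LOAD_FAST b → push 9. Stack: [9]
LOAD_CONST → push 9. Stack: [9, 9]
BINARY_OP - → 9 - 9 = 0. Stack: [0]
STORE_FAST v → v=0. Stack: []
LOAD_CONST → push 7. Stack: [7]
LOAD_FAST v → push 0. Stack: [7, 0]
BINARY_OP | → 7 | 0 = 7. Stack: [7]
LOAD_FAST b → push 9. Stack: [7, 9]
BINARY_OP + → 7 + 9 = 16. Stack: [16]
STORE_FAST t → t=16. Stack: []
LOAD_CONST → push 0. Stack: [0]
STORE_FAST t → t=0. Stack: []
LOAD_CONST → push 9. Stack: [9]
LOAD_FAST a → push 25. Stack: [9, 25]
BINARY_OP % → 9 % 25 = 9. Stack: [9]
STORE_FAST z → z=9. Stack: []
LOAD_FAST z → push 9. Stack: [9]
LOAD_CONST → push 11. Stack: [9, 11]
BINARY_OP * → 9 * 11 = 99. Stack: [99]
RETURN_VALUE → return 99.

99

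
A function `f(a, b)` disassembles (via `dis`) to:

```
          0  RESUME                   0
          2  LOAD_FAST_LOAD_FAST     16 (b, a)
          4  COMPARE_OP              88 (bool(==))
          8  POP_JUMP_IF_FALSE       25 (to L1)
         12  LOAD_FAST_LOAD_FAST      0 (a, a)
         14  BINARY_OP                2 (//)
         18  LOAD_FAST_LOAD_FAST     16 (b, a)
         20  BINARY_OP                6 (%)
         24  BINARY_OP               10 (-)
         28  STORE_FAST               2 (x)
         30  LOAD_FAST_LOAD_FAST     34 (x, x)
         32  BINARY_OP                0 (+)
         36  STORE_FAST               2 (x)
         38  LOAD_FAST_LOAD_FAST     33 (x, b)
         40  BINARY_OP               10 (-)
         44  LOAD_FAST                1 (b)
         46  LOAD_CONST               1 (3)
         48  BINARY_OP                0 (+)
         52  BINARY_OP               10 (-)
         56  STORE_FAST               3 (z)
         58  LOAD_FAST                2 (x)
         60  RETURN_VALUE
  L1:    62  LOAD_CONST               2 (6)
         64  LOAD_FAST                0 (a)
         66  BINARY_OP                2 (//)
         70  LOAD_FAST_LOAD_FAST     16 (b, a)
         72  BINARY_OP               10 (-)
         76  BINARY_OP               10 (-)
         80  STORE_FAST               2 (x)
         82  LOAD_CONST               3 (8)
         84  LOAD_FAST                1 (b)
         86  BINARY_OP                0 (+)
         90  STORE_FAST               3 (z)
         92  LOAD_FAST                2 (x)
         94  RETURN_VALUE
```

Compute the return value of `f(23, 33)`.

LOAD_FAST_LOAD_FAST b,a → push 33,23. Stack: [33, 23]
COMPARE_OP bool(==) → 33 vs 23 = False. Stack: [False]
POP_JUMP_IF_FALSE → pop False; jump. Stack: []
LOAD_CONST → push 6. Stack: [6]
LOAD_FAST a → push 23. Stack: [6, 23]
BINARY_OP // → 6 // 23 = 0. Stack: [0]
LOAD_FAST_LOAD_FAST b,a → push 33,23. Stack: [0, 33, 23]
BINARY_OP - → 33 - 23 = 10. Stack: [0, 10]
BINARY_OP - → 0 - 10 = -10. Stack: [-10]
STORE_FAST x → x=-10. Stack: []
LOAD_CONST → push 8. Stack: [8]
LOAD_FAST b → push 33. Stack: [8, 33]
BINARY_OP + → 8 + 33 = 41. Stack: [41]
STORE_FAST z → z=41. Stack: []
LOAD_FAST x → push -10. Stack: [-10]
RETURN_VALUE → return -10.

-10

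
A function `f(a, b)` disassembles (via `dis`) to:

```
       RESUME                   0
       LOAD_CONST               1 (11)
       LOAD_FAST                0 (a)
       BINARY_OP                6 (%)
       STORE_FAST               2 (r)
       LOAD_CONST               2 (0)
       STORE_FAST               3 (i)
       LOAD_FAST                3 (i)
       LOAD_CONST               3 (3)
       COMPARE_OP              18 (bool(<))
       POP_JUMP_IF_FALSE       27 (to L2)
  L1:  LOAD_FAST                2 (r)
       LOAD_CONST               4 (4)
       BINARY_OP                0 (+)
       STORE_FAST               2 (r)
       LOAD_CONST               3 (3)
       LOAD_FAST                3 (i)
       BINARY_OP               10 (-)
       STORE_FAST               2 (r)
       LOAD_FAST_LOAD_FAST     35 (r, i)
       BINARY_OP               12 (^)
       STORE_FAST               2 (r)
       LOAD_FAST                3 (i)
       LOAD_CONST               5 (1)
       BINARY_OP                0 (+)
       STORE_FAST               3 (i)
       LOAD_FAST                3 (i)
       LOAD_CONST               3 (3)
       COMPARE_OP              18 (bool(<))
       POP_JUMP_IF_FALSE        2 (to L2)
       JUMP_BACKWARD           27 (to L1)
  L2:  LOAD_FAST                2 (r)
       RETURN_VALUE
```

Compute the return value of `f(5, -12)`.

3

LOAD_CONST → push 11. Stack: [11]
LOAD_FAST a → push 5. Stack: [11, 5]
BINARY_OP % → 11 % 5 = 1. Stack: [1]
STORE_FAST r → r=1. Stack: []
LOAD_CONST → push 0. Stack: [0]
STORE_FAST i → i=0. Stack: []
LOAD_FAST i → push 0. Stack: [0]
LOAD_CONST → push 3. Stack: [0, 3]
COMPARE_OP bool(<) → 0 vs 3 = True. Stack: [True]
POP_JUMP_IF_FALSE → pop True; no jump. Stack: []
LOAD_FAST r → push 1. Stack: [1]
LOAD_CONST → push 4. Stack: [1, 4]
BINARY_OP + → 1 + 4 = 5. Stack: [5]
STORE_FAST r → r=5. Stack: []
LOAD_CONST → push 3. Stack: [3]
LOAD_FAST i → push 0. Stack: [3, 0]
BINARY_OP - → 3 - 0 = 3. Stack: [3]
STORE_FAST r → r=3. Stack: []
LOAD_FAST_LOAD_FAST r,i → push 3,0. Stack: [3, 0]
BINARY_OP ^ → 3 ^ 0 = 3. Stack: [3]
STORE_FAST r → r=3. Stack: []
LOAD_FAST i → push 0. Stack: [0]
LOAD_CONST → push 1. Stack: [0, 1]
BINARY_OP + → 0 + 1 = 1. Stack: [1]
STORE_FAST i → i=1. Stack: []
LOAD_FAST i → push 1. Stack: [1]
LOAD_CONST → push 3. Stack: [1, 3]
COMPARE_OP bool(<) → 1 vs 3 = True. Stack: [True]
POP_JUMP_IF_FALSE → pop True; no jump. Stack: []
LOAD_FAST r → push 3. Stack: [3]
LOAD_CONST → push 4. Stack: [3, 4]
BINARY_OP + → 3 + 4 = 7. Stack: [7]
STORE_FAST r → r=7. Stack: []
LOAD_CONST → push 3. Stack: [3]
LOAD_FAST i → push 1. Stack: [3, 1]
BINARY_OP - → 3 - 1 = 2. Stack: [2]
STORE_FAST r → r=2. Stack: []
LOAD_FAST_LOAD_FAST r,i → push 2,1. Stack: [2, 1]
BINARY_OP ^ → 2 ^ 1 = 3. Stack: [3]
STORE_FAST r → r=3. Stack: []
LOAD_FAST i → push 1. Stack: [1]
LOAD_CONST → push 1. Stack: [1, 1]
BINARY_OP + → 1 + 1 = 2. Stack: [2]
STORE_FAST i → i=2. Stack: []
LOAD_FAST i → push 2. Stack: [2]
LOAD_CONST → push 3. Stack: [2, 3]
COMPARE_OP bool(<) → 2 vs 3 = True. Stack: [True]
POP_JUMP_IF_FALSE → pop True; no jump. Stack: []
LOAD_FAST r → push 3. Stack: [3]
LOAD_CONST → push 4. Stack: [3, 4]
BINARY_OP + → 3 + 4 = 7. Stack: [7]
STORE_FAST r → r=7. Stack: []
LOAD_CONST → push 3. Stack: [3]
LOAD_FAST i → push 2. Stack: [3, 2]
BINARY_OP - → 3 - 2 = 1. Stack: [1]
STORE_FAST r → r=1. Stack: []
LOAD_FAST_LOAD_FAST r,i → push 1,2. Stack: [1, 2]
BINARY_OP ^ → 1 ^ 2 = 3. Stack: [3]
STORE_FAST r → r=3. Stack: []
LOAD_FAST i → push 2. Stack: [2]
LOAD_CONST → push 1. Stack: [2, 1]
BINARY_OP + → 2 + 1 = 3. Stack: [3]
STORE_FAST i → i=3. Stack: []
LOAD_FAST i → push 3. Stack: [3]
LOAD_CONST → push 3. Stack: [3, 3]
COMPARE_OP bool(<) → 3 vs 3 = False. Stack: [False]
POP_JUMP_IF_FALSE → pop False; jump. Stack: []
LOAD_FAST r → push 3. Stack: [3]
RETURN_VALUE → return 3.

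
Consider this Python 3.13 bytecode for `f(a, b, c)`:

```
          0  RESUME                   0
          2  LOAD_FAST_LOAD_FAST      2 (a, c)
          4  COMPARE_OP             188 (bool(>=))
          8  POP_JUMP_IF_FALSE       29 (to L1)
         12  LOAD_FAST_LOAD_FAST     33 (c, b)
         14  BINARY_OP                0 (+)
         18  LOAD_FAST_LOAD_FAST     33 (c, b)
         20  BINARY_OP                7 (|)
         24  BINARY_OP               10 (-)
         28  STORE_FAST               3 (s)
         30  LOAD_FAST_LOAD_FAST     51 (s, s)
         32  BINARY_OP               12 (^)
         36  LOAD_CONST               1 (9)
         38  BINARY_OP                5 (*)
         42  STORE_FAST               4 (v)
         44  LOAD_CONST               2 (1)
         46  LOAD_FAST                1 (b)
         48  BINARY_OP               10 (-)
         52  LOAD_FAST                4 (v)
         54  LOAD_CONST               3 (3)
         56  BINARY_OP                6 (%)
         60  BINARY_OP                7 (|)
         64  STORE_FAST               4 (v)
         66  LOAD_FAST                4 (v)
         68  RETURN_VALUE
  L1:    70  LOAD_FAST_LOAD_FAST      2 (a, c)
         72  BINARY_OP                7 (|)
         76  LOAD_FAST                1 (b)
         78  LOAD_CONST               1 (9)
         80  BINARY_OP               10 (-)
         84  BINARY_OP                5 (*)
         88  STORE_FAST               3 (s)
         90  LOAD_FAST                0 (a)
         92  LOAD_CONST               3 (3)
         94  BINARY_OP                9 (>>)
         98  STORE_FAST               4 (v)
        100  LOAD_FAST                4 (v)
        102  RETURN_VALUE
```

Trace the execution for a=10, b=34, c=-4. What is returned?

LOAD_FAST_LOAD_FAST a,c → push 10,-4. Stack: [10, -4]
COMPARE_OP bool(>=) → 10 vs -4 = True. Stack: [True]
POP_JUMP_IF_FALSE → pop True; no jump. Stack: []
LOAD_FAST_LOAD_FAST c,b → push -4,34. Stack: [-4, 34]
BINARY_OP + → -4 + 34 = 30. Stack: [30]
LOAD_FAST_LOAD_FAST c,b → push -4,34. Stack: [30, -4, 34]
BINARY_OP | → -4 | 34 = -2. Stack: [30, -2]
BINARY_OP - → 30 - -2 = 32. Stack: [32]
STORE_FAST s → s=32. Stack: []
LOAD_FAST_LOAD_FAST s,s → push 32,32. Stack: [32, 32]
BINARY_OP ^ → 32 ^ 32 = 0. Stack: [0]
LOAD_CONST → push 9. Stack: [0, 9]
BINARY_OP * → 0 * 9 = 0. Stack: [0]
STORE_FAST v → v=0. Stack: []
LOAD_CONST → push 1. Stack: [1]
LOAD_FAST b → push 34. Stack: [1, 34]
BINARY_OP - → 1 - 34 = -33. Stack: [-33]
LOAD_FAST v → push 0. Stack: [-33, 0]
LOAD_CONST → push 3. Stack: [-33, 0, 3]
BINARY_OP % → 0 % 3 = 0. Stack: [-33, 0]
BINARY_OP | → -33 | 0 = -33. Stack: [-33]
STORE_FAST v → v=-33. Stack: []
LOAD_FAST v → push -33. Stack: [-33]
RETURN_VALUE → return -33.

-33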